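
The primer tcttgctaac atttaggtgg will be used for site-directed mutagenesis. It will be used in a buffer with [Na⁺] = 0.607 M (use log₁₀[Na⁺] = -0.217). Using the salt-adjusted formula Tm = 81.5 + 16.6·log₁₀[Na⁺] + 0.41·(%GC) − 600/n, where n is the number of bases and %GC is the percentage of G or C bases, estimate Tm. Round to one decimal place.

64.3°C

Length n = 20. Base counts: C=3, T=8, A=4, G=5
G+C = 8, so %GC = 8/20 × 100 = 40%
Salt term: 16.6 × (-0.217) = -3.602
GC term: 0.41 × 40 = 16.4; length term: −600/20 = −30
Tm = 81.5 + (-3.602) + 16.4 − 30 = 64.298 → 64.3°C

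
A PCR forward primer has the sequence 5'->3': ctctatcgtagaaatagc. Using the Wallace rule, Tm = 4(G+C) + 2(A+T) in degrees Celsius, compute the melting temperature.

Scanning the sequence gives A=6, C=4, G=3, T=5.
A+T = 11, G+C = 7
Tm = 2(11) + 4(7) = 22 + 28 = 50°C

50°C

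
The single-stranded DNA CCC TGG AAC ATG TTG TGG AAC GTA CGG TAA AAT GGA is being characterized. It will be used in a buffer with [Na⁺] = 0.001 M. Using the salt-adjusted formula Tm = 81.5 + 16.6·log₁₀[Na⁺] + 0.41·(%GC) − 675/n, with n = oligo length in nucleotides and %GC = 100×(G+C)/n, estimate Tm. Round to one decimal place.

Length n = 36. Base counts: G=11, T=8, C=6, A=11
G+C = 17, so %GC = 17/36 × 100 = 47.222%
Salt term: 16.6 × (-3) = -49.8
GC term: 0.41 × 47.222 = 19.361; length term: −675/36 = −18.75
Tm = 81.5 + (-49.8) + 19.361 − 18.75 = 32.311 → 32.3°C

32.3°C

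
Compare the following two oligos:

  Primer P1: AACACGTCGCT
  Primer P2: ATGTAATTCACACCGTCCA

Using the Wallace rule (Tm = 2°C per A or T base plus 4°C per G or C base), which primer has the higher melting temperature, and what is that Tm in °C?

Primer P2, 54°C

Primer P1: A+T=5, G+C=6 → Tm = 2(5)+4(6) = 34°C
Primer P2: A+T=11, G+C=8 → Tm = 2(11)+4(8) = 54°C
34°C vs 54°C → primer P2 is higher.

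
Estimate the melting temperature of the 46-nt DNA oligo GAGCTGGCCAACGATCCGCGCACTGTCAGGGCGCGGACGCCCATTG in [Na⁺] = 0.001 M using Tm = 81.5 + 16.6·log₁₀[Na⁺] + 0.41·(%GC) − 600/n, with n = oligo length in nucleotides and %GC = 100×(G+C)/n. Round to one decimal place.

47.2°C

Length n = 46. Counting bases: G=16, T=6, A=8, C=16
G+C = 32, so %GC = 32/46 × 100 = 69.565%
Salt term: 16.6 × (-3) = -49.8
GC term: 0.41 × 69.565 = 28.522; length term: −600/46 = −13.043
Tm = 81.5 + (-49.8) + 28.522 − 13.043 = 47.179 → 47.2°C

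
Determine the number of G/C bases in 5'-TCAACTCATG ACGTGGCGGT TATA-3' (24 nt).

Scanning the sequence gives A=6, C=5, T=7, G=6.
Total G or C: 6 + 5 = 11

11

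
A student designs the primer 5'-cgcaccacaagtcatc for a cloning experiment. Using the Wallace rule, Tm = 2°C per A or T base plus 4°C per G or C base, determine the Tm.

50°C

Base counts: A=5, T=2, G=2, C=7
So N_AT = 7 and N_GC = 9.
Tm = 2×7 + 4×9 = 50°C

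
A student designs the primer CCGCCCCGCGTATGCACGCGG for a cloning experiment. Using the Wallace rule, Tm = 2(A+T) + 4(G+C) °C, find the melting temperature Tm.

Base counts: A=2, C=10, G=7, T=2
A+T = 4, G+C = 17
Tm = 4·17 + 2·4 = 68 + 8 = 76°C

76°C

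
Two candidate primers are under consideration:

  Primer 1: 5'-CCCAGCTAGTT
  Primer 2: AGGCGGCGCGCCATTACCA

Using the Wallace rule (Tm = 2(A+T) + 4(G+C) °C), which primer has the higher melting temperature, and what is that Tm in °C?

Primer 1: A+T=5, G+C=6 → Tm = 2(5)+4(6) = 34°C
Primer 2: A+T=6, G+C=13 → Tm = 2(6)+4(13) = 64°C
34°C vs 64°C → primer 2 is higher.

Primer 2, 64°C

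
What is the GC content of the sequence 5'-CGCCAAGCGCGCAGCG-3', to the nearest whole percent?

T=0, C=7, A=3, G=6
G+C = 6 + 7 = 13 out of 16 bases
%GC = 13/16 × 100 = 81.25% ≈ 81%

81%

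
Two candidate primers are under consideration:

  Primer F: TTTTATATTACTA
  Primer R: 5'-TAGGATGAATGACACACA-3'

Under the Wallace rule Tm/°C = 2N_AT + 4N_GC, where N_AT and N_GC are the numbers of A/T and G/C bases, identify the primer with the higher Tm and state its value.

Primer F: A+T=12, G+C=1 → Tm = 2(12)+4(1) = 28°C
Primer R: A+T=11, G+C=7 → Tm = 2(11)+4(7) = 50°C
28°C vs 50°C → primer R is higher.

Primer R, 50°C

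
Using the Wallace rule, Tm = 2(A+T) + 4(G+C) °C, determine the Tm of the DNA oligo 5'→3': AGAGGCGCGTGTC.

44°C

Scanning the sequence gives A=2, G=6, C=3, T=2.
So N_AT = 4 and N_GC = 9.
Tm = 2×4 + 4×9 = 44°C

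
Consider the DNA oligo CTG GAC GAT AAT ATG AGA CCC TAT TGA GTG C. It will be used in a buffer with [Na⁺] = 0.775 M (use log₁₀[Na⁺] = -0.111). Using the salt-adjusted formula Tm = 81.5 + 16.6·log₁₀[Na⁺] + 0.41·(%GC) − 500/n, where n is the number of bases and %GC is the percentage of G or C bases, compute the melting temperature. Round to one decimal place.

82.0°C

Length n = 31. Base counts: A=9, T=8, G=8, C=6
G+C = 14, so %GC = 14/31 × 100 = 45.161%
Salt term: 16.6 × (-0.111) = -1.843
GC term: 0.41 × 45.161 = 18.516; length term: −500/31 = −16.129
Tm = 81.5 + (-1.843) + 18.516 − 16.129 = 82.044 → 82.0°C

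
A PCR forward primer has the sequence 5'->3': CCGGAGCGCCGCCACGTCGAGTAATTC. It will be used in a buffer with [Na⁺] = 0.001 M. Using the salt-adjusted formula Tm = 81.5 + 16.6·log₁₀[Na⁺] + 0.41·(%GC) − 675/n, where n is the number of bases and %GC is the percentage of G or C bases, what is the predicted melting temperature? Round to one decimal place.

Length n = 27. Counting bases: G=8, A=5, T=4, C=10
G+C = 18, so %GC = 18/27 × 100 = 66.667%
Salt term: 16.6 × (-3) = -49.8
GC term: 0.41 × 66.667 = 27.333; length term: −675/27 = −25
Tm = 81.5 + (-49.8) + 27.333 − 25 = 34.033 → 34.0°C

34.0°C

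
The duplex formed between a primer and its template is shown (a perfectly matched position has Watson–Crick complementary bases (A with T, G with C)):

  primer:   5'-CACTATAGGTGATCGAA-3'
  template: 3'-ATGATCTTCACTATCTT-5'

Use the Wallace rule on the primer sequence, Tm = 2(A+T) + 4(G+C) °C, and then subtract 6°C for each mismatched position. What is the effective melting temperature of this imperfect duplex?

24°C

Primer base counts: A=6, T=4, G=4, C=3 → A+T=10, G+C=7
Perfect-match Tm = 2(10) + 4(7) = 20 + 28 = 48°C
Mismatches (positions where the bases are not complementary): 4 (at positions 1, 6, 8, 14)
Effective Tm = 48 − 4×6 = 48 − 24 = 24°C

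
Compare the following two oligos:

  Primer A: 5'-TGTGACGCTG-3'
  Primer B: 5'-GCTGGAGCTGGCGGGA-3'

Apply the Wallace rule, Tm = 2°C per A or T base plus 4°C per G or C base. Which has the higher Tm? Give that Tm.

Primer A: A+T=4, G+C=6 → Tm = 2(4)+4(6) = 32°C
Primer B: A+T=4, G+C=12 → Tm = 2(4)+4(12) = 56°C
32°C vs 56°C → primer B is higher.

Primer B, 56°C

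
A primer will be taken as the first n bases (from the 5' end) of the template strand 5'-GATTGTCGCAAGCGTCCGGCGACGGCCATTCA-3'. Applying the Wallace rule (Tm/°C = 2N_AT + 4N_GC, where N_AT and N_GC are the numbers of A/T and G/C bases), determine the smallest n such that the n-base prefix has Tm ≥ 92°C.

First 26 bases: GATTGTCGCAAGCGTCCGGCGACGGC → Tm = 88°C (< 92°C)
First 27 bases: GATTGTCGCAAGCGTCCGGCGACGGCC → Tm = 92°C (≥ 92°C)
Each additional base adds 2°C (A/T) or 4°C (G/C), so Tm is non-decreasing in n; n = 27 is the first length to reach 92°C.

n = 27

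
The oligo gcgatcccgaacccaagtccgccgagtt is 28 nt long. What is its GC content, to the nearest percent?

Scanning the sequence gives G=7, T=4, A=6, C=11.
G+C = 7 + 11 = 18 out of 28 bases
%GC = 18/28 × 100 = 64.29% ≈ 64%

64%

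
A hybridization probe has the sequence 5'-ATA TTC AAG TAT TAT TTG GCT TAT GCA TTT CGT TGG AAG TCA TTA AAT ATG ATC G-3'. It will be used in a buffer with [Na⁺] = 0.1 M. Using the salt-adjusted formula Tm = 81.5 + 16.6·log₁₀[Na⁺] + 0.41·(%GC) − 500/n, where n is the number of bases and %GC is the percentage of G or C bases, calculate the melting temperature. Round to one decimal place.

67.7°C

Length n = 55. Counting bases: G=10, A=16, C=6, T=23
G+C = 16, so %GC = 16/55 × 100 = 29.091%
Salt term: 16.6 × (-1) = -16.6
GC term: 0.41 × 29.091 = 11.927; length term: −500/55 = −9.091
Tm = 81.5 + (-16.6) + 11.927 − 9.091 = 67.736 → 67.7°C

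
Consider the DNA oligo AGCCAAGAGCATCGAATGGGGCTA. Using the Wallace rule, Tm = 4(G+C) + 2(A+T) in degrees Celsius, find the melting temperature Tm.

74°C

A=8, G=8, T=3, C=5
A+T = 11, G+C = 13
Tm = 2(11) + 4(13) = 22 + 52 = 74°C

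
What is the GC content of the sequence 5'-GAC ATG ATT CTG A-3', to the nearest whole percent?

Scanning the sequence gives T=4, A=4, C=2, G=3.
G+C = 3 + 2 = 5 out of 13 bases
%GC = 5/13 × 100 = 38.46% ≈ 38%

38%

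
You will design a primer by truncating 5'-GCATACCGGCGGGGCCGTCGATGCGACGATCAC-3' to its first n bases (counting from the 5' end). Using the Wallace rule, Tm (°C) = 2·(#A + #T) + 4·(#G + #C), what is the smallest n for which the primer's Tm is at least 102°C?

n = 30

First 29 bases: GCATACCGGCGGGGCCGTCGATGCGACGA → Tm = 100°C (< 102°C)
First 30 bases: GCATACCGGCGGGGCCGTCGATGCGACGAT → Tm = 102°C (≥ 102°C)
Each additional base adds 2°C (A/T) or 4°C (G/C), so Tm is non-decreasing in n; n = 30 is the first length to reach 102°C.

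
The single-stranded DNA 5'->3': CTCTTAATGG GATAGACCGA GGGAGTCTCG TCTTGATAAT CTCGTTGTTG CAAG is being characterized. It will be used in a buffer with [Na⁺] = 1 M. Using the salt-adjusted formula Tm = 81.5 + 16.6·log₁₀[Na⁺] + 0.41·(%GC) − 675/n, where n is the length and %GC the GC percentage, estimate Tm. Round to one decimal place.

Length n = 54. G=15, C=10, A=12, T=17
G+C = 25, so %GC = 25/54 × 100 = 46.296%
Salt term: 16.6 × (0) = 0
GC term: 0.41 × 46.296 = 18.981; length term: −675/54 = −12.5
Tm = 81.5 + (0) + 18.981 − 12.5 = 87.981 → 88.0°C

88.0°C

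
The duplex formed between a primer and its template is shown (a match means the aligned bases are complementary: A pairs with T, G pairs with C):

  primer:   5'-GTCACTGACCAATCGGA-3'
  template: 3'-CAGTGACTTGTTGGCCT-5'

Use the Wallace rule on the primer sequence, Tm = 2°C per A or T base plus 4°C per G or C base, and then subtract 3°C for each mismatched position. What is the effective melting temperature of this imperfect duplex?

46°C

Primer base counts: A=5, T=3, G=4, C=5 → A+T=8, G+C=9
Perfect-match Tm = 2(8) + 4(9) = 16 + 36 = 52°C
Mismatches (positions where the bases are not complementary): 2 (at positions 9, 13)
Effective Tm = 52 − 2×3 = 52 − 6 = 46°C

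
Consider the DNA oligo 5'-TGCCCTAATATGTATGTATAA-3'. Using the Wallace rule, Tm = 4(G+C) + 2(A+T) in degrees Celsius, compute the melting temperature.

54°C

Counting bases: C=3, T=8, A=7, G=3
AT pairs contribute 15, GC pairs contribute 6.
Tm = 2(15) + 4(6) = 30 + 24 = 54°C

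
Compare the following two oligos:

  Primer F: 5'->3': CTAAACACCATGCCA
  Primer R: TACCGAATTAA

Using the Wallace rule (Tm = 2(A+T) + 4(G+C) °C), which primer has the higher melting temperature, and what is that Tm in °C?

Primer F: A+T=8, G+C=7 → Tm = 2(8)+4(7) = 44°C
Primer R: A+T=8, G+C=3 → Tm = 2(8)+4(3) = 28°C
44°C vs 28°C → primer F is higher.

Primer F, 44°C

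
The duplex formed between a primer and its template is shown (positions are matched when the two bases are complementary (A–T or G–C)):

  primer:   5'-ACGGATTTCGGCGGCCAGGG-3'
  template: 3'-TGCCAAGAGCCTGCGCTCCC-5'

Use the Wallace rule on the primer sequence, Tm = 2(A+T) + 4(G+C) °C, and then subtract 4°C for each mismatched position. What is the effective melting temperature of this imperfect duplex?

48°C

Primer base counts: A=3, T=3, G=9, C=5 → A+T=6, G+C=14
Perfect-match Tm = 2(6) + 4(14) = 12 + 56 = 68°C
Mismatches (positions where the bases are not complementary): 5 (at positions 5, 7, 12, 13, 16)
Effective Tm = 68 − 5×4 = 68 − 20 = 48°C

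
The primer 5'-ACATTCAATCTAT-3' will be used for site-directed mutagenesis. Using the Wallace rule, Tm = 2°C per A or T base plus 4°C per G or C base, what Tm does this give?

Base counts: T=5, A=5, C=3, G=0
AT pairs contribute 10, GC pairs contribute 3.
Tm = 2(10) + 4(3) = 20 + 12 = 32°C

32°C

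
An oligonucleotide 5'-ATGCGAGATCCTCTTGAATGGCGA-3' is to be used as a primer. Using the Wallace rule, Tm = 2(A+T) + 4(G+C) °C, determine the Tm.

72°C

Counting bases: A=6, T=6, G=7, C=5
AT pairs contribute 12, GC pairs contribute 12.
Tm = 2(12) + 4(12) = 24 + 48 = 72°C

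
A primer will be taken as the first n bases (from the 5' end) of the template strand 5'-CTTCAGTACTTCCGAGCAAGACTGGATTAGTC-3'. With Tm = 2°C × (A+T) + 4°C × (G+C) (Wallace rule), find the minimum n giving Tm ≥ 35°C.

n = 13

First 12 bases: CTTCAGTACTTC → Tm = 34°C (< 35°C)
First 13 bases: CTTCAGTACTTCC → Tm = 38°C (≥ 35°C)
Each additional base adds 2°C (A/T) or 4°C (G/C), so Tm is non-decreasing in n; n = 13 is the first length to reach 35°C.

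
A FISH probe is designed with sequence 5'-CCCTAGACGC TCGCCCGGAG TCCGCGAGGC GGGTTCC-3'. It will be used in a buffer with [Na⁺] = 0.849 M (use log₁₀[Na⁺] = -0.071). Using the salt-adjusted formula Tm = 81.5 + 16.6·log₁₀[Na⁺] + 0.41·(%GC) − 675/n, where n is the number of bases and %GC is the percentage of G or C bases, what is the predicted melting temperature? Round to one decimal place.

Length n = 37. Scanning the sequence gives T=5, C=15, A=4, G=13.
G+C = 28, so %GC = 28/37 × 100 = 75.676%
Salt term: 16.6 × (-0.071) = -1.179
GC term: 0.41 × 75.676 = 31.027; length term: −675/37 = −18.243
Tm = 81.5 + (-1.179) + 31.027 − 18.243 = 93.105 → 93.1°C

93.1°C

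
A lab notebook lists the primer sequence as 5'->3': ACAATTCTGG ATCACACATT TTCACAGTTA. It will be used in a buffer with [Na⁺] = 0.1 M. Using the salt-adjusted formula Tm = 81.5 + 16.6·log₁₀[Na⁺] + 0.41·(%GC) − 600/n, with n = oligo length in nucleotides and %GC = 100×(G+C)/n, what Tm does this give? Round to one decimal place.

58.6°C

Length n = 30. Scanning the sequence gives T=10, A=10, G=3, C=7.
G+C = 10, so %GC = 10/30 × 100 = 33.333%
Salt term: 16.6 × (-1) = -16.6
GC term: 0.41 × 33.333 = 13.667; length term: −600/30 = −20
Tm = 81.5 + (-16.6) + 13.667 − 20 = 58.567 → 58.6°C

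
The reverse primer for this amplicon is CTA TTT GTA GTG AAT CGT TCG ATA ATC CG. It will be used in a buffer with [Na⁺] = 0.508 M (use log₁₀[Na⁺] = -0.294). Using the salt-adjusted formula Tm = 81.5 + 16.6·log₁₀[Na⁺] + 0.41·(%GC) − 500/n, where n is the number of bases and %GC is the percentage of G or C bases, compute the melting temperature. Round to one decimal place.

Length n = 29. Scanning the sequence gives C=5, A=7, G=6, T=11.
G+C = 11, so %GC = 11/29 × 100 = 37.931%
Salt term: 16.6 × (-0.294) = -4.88
GC term: 0.41 × 37.931 = 15.552; length term: −500/29 = −17.241
Tm = 81.5 + (-4.88) + 15.552 − 17.241 = 74.931 → 74.9°C

74.9°C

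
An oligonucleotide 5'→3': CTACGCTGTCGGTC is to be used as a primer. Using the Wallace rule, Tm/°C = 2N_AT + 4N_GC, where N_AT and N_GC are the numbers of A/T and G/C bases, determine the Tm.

Base counts: C=5, T=4, A=1, G=4
So N_AT = 5 and N_GC = 9.
Tm = 4·9 + 2·5 = 36 + 10 = 46°C

46°C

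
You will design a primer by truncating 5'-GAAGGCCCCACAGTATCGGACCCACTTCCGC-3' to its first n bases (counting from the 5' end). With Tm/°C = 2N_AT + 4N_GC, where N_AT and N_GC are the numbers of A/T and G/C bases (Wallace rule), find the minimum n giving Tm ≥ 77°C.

n = 24

First 23 bases: GAAGGCCCCACAGTATCGGACCC → Tm = 76°C (< 77°C)
First 24 bases: GAAGGCCCCACAGTATCGGACCCA → Tm = 78°C (≥ 77°C)
Since every base adds ≥2°C, Tm only increases with n, so the threshold is first crossed at n = 24.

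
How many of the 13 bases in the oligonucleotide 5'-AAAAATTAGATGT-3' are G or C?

2

Base counts: C=0, A=7, T=4, G=2
Total G or C: 2 + 0 = 2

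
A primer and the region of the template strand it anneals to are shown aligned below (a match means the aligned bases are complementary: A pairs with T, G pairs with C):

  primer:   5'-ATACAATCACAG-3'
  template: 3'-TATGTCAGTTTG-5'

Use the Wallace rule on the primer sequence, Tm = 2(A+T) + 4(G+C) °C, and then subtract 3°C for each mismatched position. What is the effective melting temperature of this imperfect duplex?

Primer base counts: A=6, T=2, G=1, C=3 → A+T=8, G+C=4
Perfect-match Tm = 2(8) + 4(4) = 16 + 16 = 32°C
Mismatches (positions where the bases are not complementary): 3 (at positions 6, 10, 12)
Effective Tm = 32 − 3×3 = 32 − 9 = 23°C

23°C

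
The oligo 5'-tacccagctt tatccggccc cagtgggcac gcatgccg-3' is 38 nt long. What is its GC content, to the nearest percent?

Scanning the sequence gives C=15, A=6, G=10, T=7.
G+C = 10 + 15 = 25 out of 38 bases
%GC = 25/38 × 100 = 65.79% ≈ 66%

66%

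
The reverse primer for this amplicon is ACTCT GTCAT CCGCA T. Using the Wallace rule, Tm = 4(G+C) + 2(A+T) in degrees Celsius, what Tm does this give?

48°C

C=6, G=2, T=5, A=3
AT pairs contribute 8, GC pairs contribute 8.
Tm = 2×8 + 4×8 = 48°C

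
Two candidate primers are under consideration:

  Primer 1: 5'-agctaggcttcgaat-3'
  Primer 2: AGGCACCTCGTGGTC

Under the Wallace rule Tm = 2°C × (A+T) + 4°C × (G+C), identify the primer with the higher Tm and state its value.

Primer 1: A+T=8, G+C=7 → Tm = 2(8)+4(7) = 44°C
Primer 2: A+T=5, G+C=10 → Tm = 2(5)+4(10) = 50°C
44°C vs 50°C → primer 2 is higher.

Primer 2, 50°C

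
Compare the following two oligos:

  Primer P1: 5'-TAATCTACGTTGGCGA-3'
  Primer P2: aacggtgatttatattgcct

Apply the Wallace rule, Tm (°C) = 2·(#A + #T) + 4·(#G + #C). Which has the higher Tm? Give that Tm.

Primer P1: A+T=9, G+C=7 → Tm = 2(9)+4(7) = 46°C
Primer P2: A+T=13, G+C=7 → Tm = 2(13)+4(7) = 54°C
46°C vs 54°C → primer P2 is higher.

Primer P2, 54°C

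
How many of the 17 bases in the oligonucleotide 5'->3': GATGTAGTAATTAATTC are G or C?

4

A=6, G=3, T=7, C=1
Total G or C: 3 + 1 = 4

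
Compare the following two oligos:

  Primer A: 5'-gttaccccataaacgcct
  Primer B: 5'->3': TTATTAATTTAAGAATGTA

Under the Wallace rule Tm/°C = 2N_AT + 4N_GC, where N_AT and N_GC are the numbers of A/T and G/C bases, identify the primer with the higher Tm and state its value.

Primer A, 54°C

Primer A: A+T=9, G+C=9 → Tm = 2(9)+4(9) = 54°C
Primer B: A+T=17, G+C=2 → Tm = 2(17)+4(2) = 42°C
54°C vs 42°C → primer A is higher.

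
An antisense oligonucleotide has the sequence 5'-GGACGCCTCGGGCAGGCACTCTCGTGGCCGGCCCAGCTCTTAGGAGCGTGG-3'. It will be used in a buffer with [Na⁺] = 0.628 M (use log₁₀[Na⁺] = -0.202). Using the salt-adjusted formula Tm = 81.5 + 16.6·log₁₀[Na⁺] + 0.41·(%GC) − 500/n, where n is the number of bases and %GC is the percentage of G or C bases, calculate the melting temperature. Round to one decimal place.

Length n = 51. Counting bases: A=6, T=8, G=20, C=17
G+C = 37, so %GC = 37/51 × 100 = 72.549%
Salt term: 16.6 × (-0.202) = -3.353
GC term: 0.41 × 72.549 = 29.745; length term: −500/51 = −9.804
Tm = 81.5 + (-3.353) + 29.745 − 9.804 = 98.088 → 98.1°C

98.1°C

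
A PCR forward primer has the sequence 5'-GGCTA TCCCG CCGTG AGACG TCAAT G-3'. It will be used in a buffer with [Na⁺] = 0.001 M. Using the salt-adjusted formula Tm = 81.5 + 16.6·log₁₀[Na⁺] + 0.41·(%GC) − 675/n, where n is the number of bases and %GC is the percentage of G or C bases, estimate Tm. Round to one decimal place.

Length n = 26. G=8, T=5, A=5, C=8
G+C = 16, so %GC = 16/26 × 100 = 61.538%
Salt term: 16.6 × (-3) = -49.8
GC term: 0.41 × 61.538 = 25.231; length term: −675/26 = −25.962
Tm = 81.5 + (-49.8) + 25.231 − 25.962 = 30.969 → 31.0°C

31.0°C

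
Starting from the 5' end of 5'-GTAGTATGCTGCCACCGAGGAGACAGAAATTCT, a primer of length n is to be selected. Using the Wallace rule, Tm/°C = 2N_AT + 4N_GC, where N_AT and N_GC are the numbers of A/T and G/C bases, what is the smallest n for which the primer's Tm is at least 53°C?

n = 17

First 16 bases: GTAGTATGCTGCCACC → Tm = 50°C (< 53°C)
First 17 bases: GTAGTATGCTGCCACCG → Tm = 54°C (≥ 53°C)
Since every base adds ≥2°C, Tm only increases with n, so the threshold is first crossed at n = 17.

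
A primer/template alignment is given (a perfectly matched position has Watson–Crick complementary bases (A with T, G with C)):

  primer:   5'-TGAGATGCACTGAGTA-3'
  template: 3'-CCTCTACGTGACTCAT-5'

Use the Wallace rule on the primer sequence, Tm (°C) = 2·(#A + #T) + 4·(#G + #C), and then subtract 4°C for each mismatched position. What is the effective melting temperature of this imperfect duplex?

Primer base counts: A=5, T=4, G=5, C=2 → A+T=9, G+C=7
Perfect-match Tm = 2(9) + 4(7) = 18 + 28 = 46°C
Mismatches (positions where the bases are not complementary): 1 (at position 1)
Effective Tm = 46 − 1×4 = 46 − 4 = 42°C

42°C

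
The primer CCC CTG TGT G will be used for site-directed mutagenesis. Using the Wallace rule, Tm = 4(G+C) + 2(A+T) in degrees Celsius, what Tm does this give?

34°C

Scanning the sequence gives T=3, G=3, A=0, C=4.
AT pairs contribute 3, GC pairs contribute 7.
Tm = 2(3) + 4(7) = 6 + 28 = 34°C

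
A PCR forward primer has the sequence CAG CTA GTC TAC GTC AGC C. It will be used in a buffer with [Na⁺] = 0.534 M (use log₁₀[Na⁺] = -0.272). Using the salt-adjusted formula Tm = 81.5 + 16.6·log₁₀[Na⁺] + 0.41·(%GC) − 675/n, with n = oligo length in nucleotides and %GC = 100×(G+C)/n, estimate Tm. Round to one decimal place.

65.2°C

Length n = 19. Counting bases: A=4, G=4, C=7, T=4
G+C = 11, so %GC = 11/19 × 100 = 57.895%
Salt term: 16.6 × (-0.272) = -4.515
GC term: 0.41 × 57.895 = 23.737; length term: −675/19 = −35.526
Tm = 81.5 + (-4.515) + 23.737 − 35.526 = 65.196 → 65.2°C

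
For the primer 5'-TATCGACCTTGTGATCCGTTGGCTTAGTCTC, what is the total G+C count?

Base counts: A=4, T=12, C=8, G=7
Total G or C: 7 + 8 = 15

15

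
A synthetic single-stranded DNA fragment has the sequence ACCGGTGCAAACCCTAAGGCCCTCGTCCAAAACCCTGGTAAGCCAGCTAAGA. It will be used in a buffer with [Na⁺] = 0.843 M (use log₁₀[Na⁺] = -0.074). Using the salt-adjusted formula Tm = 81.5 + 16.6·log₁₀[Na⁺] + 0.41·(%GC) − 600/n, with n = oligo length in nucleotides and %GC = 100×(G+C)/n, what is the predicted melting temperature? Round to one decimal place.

Length n = 52. Base counts: T=7, C=18, G=11, A=16
G+C = 29, so %GC = 29/52 × 100 = 55.769%
Salt term: 16.6 × (-0.074) = -1.228
GC term: 0.41 × 55.769 = 22.865; length term: −600/52 = −11.538
Tm = 81.5 + (-1.228) + 22.865 − 11.538 = 91.599 → 91.6°C

91.6°C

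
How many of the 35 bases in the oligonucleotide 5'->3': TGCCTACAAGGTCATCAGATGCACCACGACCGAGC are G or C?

Scanning the sequence gives G=8, T=5, A=10, C=12.
Total G or C: 8 + 12 = 20

20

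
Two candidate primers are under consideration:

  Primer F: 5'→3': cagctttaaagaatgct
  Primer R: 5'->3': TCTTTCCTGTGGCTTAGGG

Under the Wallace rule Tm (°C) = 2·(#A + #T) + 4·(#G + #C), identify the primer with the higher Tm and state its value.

Primer R, 58°C

Primer F: A+T=11, G+C=6 → Tm = 2(11)+4(6) = 46°C
Primer R: A+T=9, G+C=10 → Tm = 2(9)+4(10) = 58°C
46°C vs 58°C → primer R is higher.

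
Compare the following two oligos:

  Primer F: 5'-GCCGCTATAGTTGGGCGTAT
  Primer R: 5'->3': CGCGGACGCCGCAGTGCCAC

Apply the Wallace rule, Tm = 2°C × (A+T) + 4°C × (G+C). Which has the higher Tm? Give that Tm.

Primer R, 72°C

Primer F: A+T=9, G+C=11 → Tm = 2(9)+4(11) = 62°C
Primer R: A+T=4, G+C=16 → Tm = 2(4)+4(16) = 72°C
62°C vs 72°C → primer R is higher.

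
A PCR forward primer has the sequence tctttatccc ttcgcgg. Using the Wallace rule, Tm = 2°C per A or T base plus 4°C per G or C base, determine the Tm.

52°C

Counting bases: A=1, G=3, C=6, T=7
AT pairs contribute 8, GC pairs contribute 9.
Tm = 2×8 + 4×9 = 52°C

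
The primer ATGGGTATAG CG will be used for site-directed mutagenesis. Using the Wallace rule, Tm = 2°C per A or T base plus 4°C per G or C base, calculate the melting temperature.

Counting bases: C=1, G=5, A=3, T=3
AT pairs contribute 6, GC pairs contribute 6.
Tm = 2×6 + 4×6 = 36°C

36°C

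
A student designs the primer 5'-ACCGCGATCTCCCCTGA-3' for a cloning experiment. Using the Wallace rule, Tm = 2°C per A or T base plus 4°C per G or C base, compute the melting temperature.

56°C

Scanning the sequence gives T=3, A=3, C=8, G=3.
AT pairs contribute 6, GC pairs contribute 11.
Tm = 2×6 + 4×11 = 56°C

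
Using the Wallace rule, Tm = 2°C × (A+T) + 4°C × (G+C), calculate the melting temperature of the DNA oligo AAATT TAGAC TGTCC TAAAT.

50°C

G=2, C=3, T=7, A=8
So N_AT = 15 and N_GC = 5.
Tm = 2×15 + 4×5 = 50°C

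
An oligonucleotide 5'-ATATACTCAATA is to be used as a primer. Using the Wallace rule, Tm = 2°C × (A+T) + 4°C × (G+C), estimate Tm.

28°C

Counting bases: A=6, C=2, G=0, T=4
So N_AT = 10 and N_GC = 2.
Tm = 2×10 + 4×2 = 28°C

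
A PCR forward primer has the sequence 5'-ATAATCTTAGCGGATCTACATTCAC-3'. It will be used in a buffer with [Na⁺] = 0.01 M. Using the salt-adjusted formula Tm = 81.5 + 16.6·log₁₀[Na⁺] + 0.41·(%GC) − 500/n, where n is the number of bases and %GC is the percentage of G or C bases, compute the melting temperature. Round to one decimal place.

Length n = 25. Counting bases: G=3, C=6, T=8, A=8
G+C = 9, so %GC = 9/25 × 100 = 36%
Salt term: 16.6 × (-2) = -33.2
GC term: 0.41 × 36 = 14.76; length term: −500/25 = −20
Tm = 81.5 + (-33.2) + 14.76 − 20 = 43.06 → 43.1°C

43.1°C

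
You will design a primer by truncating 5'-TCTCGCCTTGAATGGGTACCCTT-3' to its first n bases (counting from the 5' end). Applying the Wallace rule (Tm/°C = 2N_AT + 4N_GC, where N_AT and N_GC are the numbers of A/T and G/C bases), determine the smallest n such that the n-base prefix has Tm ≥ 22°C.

n = 7

First 6 bases: TCTCGC → Tm = 20°C (< 22°C)
First 7 bases: TCTCGCC → Tm = 24°C (≥ 22°C)
Each additional base adds 2°C (A/T) or 4°C (G/C), so Tm is non-decreasing in n; n = 7 is the first length to reach 22°C.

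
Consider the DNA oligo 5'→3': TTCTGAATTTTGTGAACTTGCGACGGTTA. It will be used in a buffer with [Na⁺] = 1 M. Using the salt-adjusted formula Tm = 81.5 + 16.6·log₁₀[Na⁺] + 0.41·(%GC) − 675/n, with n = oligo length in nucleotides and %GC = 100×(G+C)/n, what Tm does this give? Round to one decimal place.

Length n = 29. Base counts: T=12, A=6, G=7, C=4
G+C = 11, so %GC = 11/29 × 100 = 37.931%
Salt term: 16.6 × (0) = 0
GC term: 0.41 × 37.931 = 15.552; length term: −675/29 = −23.276
Tm = 81.5 + (0) + 15.552 − 23.276 = 73.776 → 73.8°C

73.8°C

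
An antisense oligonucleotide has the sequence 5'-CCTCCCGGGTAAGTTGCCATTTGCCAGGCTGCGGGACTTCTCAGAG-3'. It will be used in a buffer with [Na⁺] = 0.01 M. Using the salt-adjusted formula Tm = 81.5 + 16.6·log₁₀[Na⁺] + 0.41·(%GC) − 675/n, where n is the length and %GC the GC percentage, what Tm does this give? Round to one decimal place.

58.6°C

Length n = 46. G=14, C=14, T=11, A=7
G+C = 28, so %GC = 28/46 × 100 = 60.87%
Salt term: 16.6 × (-2) = -33.2
GC term: 0.41 × 60.87 = 24.957; length term: −675/46 = −14.674
Tm = 81.5 + (-33.2) + 24.957 − 14.674 = 58.583 → 58.6°C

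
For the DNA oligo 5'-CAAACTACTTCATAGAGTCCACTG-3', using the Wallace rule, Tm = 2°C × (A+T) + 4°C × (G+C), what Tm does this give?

Counting bases: G=3, C=7, T=6, A=8
So N_AT = 14 and N_GC = 10.
Tm = 2×14 + 4×10 = 68°C

68°C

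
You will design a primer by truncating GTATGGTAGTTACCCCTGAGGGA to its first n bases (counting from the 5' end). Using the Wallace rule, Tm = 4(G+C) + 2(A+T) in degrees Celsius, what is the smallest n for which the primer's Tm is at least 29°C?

n = 11

First 10 bases: GTATGGTAGT → Tm = 28°C (< 29°C)
First 11 bases: GTATGGTAGTT → Tm = 30°C (≥ 29°C)
Each additional base adds 2°C (A/T) or 4°C (G/C), so Tm is non-decreasing in n; n = 11 is the first length to reach 29°C.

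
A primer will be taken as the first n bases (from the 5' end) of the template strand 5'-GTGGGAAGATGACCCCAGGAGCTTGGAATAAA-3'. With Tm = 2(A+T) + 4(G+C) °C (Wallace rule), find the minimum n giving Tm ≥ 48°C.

n = 15

First 14 bases: GTGGGAAGATGACC → Tm = 44°C (< 48°C)
First 15 bases: GTGGGAAGATGACCC → Tm = 48°C (≥ 48°C)
Each additional base adds 2°C (A/T) or 4°C (G/C), so Tm is non-decreasing in n; n = 15 is the first length to reach 48°C.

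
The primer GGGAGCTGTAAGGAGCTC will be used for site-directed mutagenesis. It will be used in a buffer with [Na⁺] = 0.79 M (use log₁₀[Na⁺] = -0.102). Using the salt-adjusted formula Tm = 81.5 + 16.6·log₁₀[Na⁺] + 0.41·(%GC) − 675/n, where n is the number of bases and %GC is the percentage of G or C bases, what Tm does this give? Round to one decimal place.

Length n = 18. T=3, C=3, A=4, G=8
G+C = 11, so %GC = 11/18 × 100 = 61.111%
Salt term: 16.6 × (-0.102) = -1.693
GC term: 0.41 × 61.111 = 25.056; length term: −675/18 = −37.5
Tm = 81.5 + (-1.693) + 25.056 − 37.5 = 67.363 → 67.4°C

67.4°C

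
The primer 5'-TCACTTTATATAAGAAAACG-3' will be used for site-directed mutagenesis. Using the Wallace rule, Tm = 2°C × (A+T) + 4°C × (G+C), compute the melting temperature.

T=6, A=9, G=2, C=3
A+T = 15, G+C = 5
Tm = 4·5 + 2·15 = 20 + 30 = 50°C

50°C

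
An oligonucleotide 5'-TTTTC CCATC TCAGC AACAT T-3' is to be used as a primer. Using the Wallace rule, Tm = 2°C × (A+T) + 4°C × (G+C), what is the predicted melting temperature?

58°C

Counting bases: T=8, A=5, G=1, C=7
A+T = 13, G+C = 8
Tm = 4·8 + 2·13 = 32 + 26 = 58°C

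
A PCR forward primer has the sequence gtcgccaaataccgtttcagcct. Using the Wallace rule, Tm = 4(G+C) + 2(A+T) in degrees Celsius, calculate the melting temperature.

70°C

Counting bases: T=6, A=5, G=4, C=8
A+T = 11, G+C = 12
Tm = 4·12 + 2·11 = 48 + 22 = 70°C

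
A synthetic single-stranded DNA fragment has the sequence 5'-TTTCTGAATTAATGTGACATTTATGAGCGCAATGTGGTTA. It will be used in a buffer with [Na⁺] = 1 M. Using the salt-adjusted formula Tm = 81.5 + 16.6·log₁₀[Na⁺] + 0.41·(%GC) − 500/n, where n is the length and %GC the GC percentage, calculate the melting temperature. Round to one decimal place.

82.3°C

Length n = 40. Base counts: C=4, T=16, A=11, G=9
G+C = 13, so %GC = 13/40 × 100 = 32.5%
Salt term: 16.6 × (0) = 0
GC term: 0.41 × 32.5 = 13.325; length term: −500/40 = −12.5
Tm = 81.5 + (0) + 13.325 − 12.5 = 82.325 → 82.3°C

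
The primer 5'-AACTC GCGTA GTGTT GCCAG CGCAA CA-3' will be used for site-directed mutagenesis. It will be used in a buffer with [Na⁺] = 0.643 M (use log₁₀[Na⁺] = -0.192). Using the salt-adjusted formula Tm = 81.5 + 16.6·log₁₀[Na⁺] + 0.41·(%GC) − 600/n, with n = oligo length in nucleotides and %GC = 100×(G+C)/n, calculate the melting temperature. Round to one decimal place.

78.9°C

Length n = 27. Base counts: A=7, C=8, T=5, G=7
G+C = 15, so %GC = 15/27 × 100 = 55.556%
Salt term: 16.6 × (-0.192) = -3.187
GC term: 0.41 × 55.556 = 22.778; length term: −600/27 = −22.222
Tm = 81.5 + (-3.187) + 22.778 − 22.222 = 78.869 → 78.9°C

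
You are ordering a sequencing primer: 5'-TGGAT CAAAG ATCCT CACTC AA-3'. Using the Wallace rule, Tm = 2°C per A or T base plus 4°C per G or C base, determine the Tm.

Counting bases: G=3, A=8, T=5, C=6
AT pairs contribute 13, GC pairs contribute 9.
Tm = 4·9 + 2·13 = 36 + 26 = 62°C

62°C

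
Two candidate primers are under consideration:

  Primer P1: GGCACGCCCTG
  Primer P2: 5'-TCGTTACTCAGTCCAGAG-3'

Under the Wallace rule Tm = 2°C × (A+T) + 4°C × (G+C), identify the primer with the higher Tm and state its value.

Primer P1: A+T=2, G+C=9 → Tm = 2(2)+4(9) = 40°C
Primer P2: A+T=9, G+C=9 → Tm = 2(9)+4(9) = 54°C
40°C vs 54°C → primer P2 is higher.

Primer P2, 54°C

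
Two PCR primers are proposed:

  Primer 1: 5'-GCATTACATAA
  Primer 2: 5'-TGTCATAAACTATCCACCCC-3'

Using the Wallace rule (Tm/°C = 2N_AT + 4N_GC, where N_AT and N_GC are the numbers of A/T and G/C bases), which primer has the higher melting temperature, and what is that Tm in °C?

Primer 2, 58°C

Primer 1: A+T=8, G+C=3 → Tm = 2(8)+4(3) = 28°C
Primer 2: A+T=11, G+C=9 → Tm = 2(11)+4(9) = 58°C
28°C vs 58°C → primer 2 is higher.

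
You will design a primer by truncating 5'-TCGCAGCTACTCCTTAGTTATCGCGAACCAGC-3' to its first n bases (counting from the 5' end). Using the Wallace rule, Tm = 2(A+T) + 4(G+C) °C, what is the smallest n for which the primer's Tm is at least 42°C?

First 12 bases: TCGCAGCTACTC → Tm = 38°C (< 42°C)
First 13 bases: TCGCAGCTACTCC → Tm = 42°C (≥ 42°C)
Each additional base adds 2°C (A/T) or 4°C (G/C), so Tm is non-decreasing in n; n = 13 is the first length to reach 42°C.

n = 13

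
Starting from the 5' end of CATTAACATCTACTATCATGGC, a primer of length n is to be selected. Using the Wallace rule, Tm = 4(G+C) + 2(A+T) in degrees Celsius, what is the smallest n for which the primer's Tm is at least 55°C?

n = 21

First 20 bases: CATTAACATCTACTATCATG → Tm = 52°C (< 55°C)
First 21 bases: CATTAACATCTACTATCATGG → Tm = 56°C (≥ 55°C)
Each additional base adds 2°C (A/T) or 4°C (G/C), so Tm is non-decreasing in n; n = 21 is the first length to reach 55°C.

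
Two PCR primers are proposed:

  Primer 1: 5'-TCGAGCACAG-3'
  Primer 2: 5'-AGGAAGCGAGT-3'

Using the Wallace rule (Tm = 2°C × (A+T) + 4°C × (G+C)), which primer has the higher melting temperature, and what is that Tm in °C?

Primer 2, 34°C

Primer 1: A+T=4, G+C=6 → Tm = 2(4)+4(6) = 32°C
Primer 2: A+T=5, G+C=6 → Tm = 2(5)+4(6) = 34°C
32°C vs 34°C → primer 2 is higher.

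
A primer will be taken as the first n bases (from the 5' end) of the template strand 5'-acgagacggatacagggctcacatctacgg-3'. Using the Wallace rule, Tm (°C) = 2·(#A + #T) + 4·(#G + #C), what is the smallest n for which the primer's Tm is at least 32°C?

n = 10

First 9 bases: ACGAGACGG → Tm = 30°C (< 32°C)
First 10 bases: ACGAGACGGA → Tm = 32°C (≥ 32°C)
Since every base adds ≥2°C, Tm only increases with n, so the threshold is first crossed at n = 10.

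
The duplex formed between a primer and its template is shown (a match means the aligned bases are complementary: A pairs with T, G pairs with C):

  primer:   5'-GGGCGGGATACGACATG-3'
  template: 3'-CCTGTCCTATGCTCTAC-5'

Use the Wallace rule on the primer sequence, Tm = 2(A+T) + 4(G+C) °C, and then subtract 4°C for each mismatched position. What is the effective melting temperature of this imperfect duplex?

44°C

Primer base counts: A=4, T=2, G=8, C=3 → A+T=6, G+C=11
Perfect-match Tm = 2(6) + 4(11) = 12 + 44 = 56°C
Mismatches (positions where the bases are not complementary): 3 (at positions 3, 5, 14)
Effective Tm = 56 − 3×4 = 56 − 12 = 44°C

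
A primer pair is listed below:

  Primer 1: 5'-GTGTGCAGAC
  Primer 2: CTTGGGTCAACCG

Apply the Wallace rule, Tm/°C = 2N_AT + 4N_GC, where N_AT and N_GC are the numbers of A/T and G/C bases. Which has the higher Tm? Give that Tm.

Primer 1: A+T=4, G+C=6 → Tm = 2(4)+4(6) = 32°C
Primer 2: A+T=5, G+C=8 → Tm = 2(5)+4(8) = 42°C
32°C vs 42°C → primer 2 is higher.

Primer 2, 42°C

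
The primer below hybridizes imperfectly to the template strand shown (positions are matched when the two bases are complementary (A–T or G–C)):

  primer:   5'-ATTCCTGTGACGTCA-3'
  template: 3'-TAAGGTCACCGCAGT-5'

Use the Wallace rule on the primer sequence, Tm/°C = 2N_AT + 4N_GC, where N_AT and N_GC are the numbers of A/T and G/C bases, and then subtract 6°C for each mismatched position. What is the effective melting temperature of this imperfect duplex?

Primer base counts: A=3, T=5, G=3, C=4 → A+T=8, G+C=7
Perfect-match Tm = 2(8) + 4(7) = 16 + 28 = 44°C
Mismatches (positions where the bases are not complementary): 2 (at positions 6, 10)
Effective Tm = 44 − 2×6 = 44 − 12 = 32°C

32°C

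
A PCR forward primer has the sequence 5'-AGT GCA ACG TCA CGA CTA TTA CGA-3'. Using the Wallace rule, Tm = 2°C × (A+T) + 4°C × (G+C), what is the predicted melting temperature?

70°C

A=8, T=5, C=6, G=5
So N_AT = 13 and N_GC = 11.
Tm = 2×13 + 4×11 = 70°C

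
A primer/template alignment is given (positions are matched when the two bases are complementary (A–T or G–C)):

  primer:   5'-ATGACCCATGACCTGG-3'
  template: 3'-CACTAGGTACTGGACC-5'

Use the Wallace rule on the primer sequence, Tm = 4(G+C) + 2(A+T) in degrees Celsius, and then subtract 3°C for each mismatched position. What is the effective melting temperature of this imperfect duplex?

Primer base counts: A=4, T=3, G=4, C=5 → A+T=7, G+C=9
Perfect-match Tm = 2(7) + 4(9) = 14 + 36 = 50°C
Mismatches (positions where the bases are not complementary): 2 (at positions 1, 5)
Effective Tm = 50 − 2×3 = 50 − 6 = 44°C

44°C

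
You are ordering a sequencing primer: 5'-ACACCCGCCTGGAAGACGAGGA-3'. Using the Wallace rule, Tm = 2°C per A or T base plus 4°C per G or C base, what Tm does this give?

Scanning the sequence gives A=7, T=1, G=7, C=7.
AT pairs contribute 8, GC pairs contribute 14.
Tm = 2×8 + 4×14 = 72°C

72°C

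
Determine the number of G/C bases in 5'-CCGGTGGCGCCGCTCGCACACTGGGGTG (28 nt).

Counting bases: G=12, A=2, C=10, T=4
G+C = 12 + 10 = 22

22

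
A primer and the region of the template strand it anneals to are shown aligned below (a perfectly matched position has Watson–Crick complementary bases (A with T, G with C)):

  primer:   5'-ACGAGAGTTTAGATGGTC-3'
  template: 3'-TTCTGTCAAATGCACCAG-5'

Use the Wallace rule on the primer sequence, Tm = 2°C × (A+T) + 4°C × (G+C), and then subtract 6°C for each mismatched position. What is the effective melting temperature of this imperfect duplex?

28°C

Primer base counts: A=5, T=5, G=6, C=2 → A+T=10, G+C=8
Perfect-match Tm = 2(10) + 4(8) = 20 + 32 = 52°C
Mismatches (positions where the bases are not complementary): 4 (at positions 2, 5, 12, 13)
Effective Tm = 52 − 4×6 = 52 − 24 = 28°C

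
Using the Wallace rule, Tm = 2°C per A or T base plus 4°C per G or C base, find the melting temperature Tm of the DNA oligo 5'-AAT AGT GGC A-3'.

Scanning the sequence gives C=1, G=3, T=2, A=4.
A+T = 6, G+C = 4
Tm = 2(6) + 4(4) = 12 + 16 = 28°C

28°C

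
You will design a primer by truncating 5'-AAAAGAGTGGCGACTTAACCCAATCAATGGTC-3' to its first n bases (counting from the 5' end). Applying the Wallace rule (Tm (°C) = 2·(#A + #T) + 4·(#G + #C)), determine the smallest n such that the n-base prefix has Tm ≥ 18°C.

n = 7

First 6 bases: AAAAGA → Tm = 14°C (< 18°C)
First 7 bases: AAAAGAG → Tm = 18°C (≥ 18°C)
Each additional base adds 2°C (A/T) or 4°C (G/C), so Tm is non-decreasing in n; n = 7 is the first length to reach 18°C.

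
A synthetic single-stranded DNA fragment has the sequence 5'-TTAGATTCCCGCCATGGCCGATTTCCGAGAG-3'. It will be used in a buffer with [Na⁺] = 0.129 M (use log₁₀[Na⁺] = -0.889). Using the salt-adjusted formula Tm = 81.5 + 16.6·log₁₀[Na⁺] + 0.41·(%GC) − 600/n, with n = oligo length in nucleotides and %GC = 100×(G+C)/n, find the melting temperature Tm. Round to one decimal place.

Length n = 31. Counting bases: T=8, C=9, A=6, G=8
G+C = 17, so %GC = 17/31 × 100 = 54.839%
Salt term: 16.6 × (-0.889) = -14.757
GC term: 0.41 × 54.839 = 22.484; length term: −600/31 = −19.355
Tm = 81.5 + (-14.757) + 22.484 − 19.355 = 69.872 → 69.9°C

69.9°C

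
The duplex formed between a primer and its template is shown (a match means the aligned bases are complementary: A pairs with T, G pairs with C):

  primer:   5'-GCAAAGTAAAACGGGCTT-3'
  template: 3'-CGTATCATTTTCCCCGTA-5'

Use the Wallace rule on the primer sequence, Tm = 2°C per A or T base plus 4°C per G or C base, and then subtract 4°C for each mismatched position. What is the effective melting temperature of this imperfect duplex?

40°C

Primer base counts: A=7, T=3, G=5, C=3 → A+T=10, G+C=8
Perfect-match Tm = 2(10) + 4(8) = 20 + 32 = 52°C
Mismatches (positions where the bases are not complementary): 3 (at positions 4, 12, 17)
Effective Tm = 52 − 3×4 = 52 − 12 = 40°C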